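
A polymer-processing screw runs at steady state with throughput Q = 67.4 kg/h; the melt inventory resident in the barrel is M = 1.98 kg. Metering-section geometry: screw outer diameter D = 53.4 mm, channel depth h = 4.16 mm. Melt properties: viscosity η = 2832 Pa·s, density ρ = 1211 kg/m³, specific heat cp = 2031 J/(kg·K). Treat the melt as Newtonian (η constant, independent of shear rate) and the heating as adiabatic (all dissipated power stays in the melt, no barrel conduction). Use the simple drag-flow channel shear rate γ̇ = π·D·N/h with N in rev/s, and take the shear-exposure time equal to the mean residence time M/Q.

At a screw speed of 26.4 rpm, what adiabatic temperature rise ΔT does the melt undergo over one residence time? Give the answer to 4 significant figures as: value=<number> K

value=38.34 K

Convert throughput: Q = 67.4 kg/h = 67.4/3600 = 0.0187222 kg/s
t_res = M / Q_s = 1.98 ÷ 0.0187222 = 105.757 s
Geometry in metres: D = 53.4 mm → 0.0534 m, h = 4.16 mm → 0.00416 m; screw speed N = 26.4 rpm = 0.44 rev/s
Shear rate: γ̇ = πDN/h = π·0.0534·0.44/0.00416 = 17.744 s⁻¹
ΔT = η·γ̇²·t_res / (ρ·cp) = 2832 · (17.744)² · 105.757 / (1211 · 2031) = 38.3396 K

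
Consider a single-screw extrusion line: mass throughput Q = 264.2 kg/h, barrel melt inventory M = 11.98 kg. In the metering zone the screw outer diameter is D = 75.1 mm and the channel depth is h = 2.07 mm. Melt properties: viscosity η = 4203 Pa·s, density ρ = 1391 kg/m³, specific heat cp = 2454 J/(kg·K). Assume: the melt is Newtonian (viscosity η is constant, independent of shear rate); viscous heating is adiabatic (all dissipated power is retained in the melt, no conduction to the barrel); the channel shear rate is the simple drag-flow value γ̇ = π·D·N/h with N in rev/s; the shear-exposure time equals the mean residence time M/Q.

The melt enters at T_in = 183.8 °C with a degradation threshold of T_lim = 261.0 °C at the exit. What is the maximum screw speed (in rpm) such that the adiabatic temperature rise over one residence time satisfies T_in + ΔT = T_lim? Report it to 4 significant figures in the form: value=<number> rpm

value=10.32 rpm

Q_s = Q / 3600 = 264.2 / 3600 = 0.0733889 kg/s
t_res = M / Q_s = 11.98 / 0.0733889 = 163.24 s
D = 75.1 mm = 0.0751 m;  h = 2.07 mm = 0.00207 m
ΔT_a = T_lim − T_in = 261.0 − 183.8 = 77.2 K
γ̇_max² = ΔT_a·ρ·cp/(η·t_res) = 77.2·1391·2454/(4203·163.24) = 384.09 s⁻²
γ̇_max = sqrt(384.09) = 19.5982 s⁻¹
Solve γ̇ = πDN/h for N: N_max = γ̇_max·h/(π·D) = 19.5982 × 0.00207 / (π × 0.0751) = 0.171948 rev/s = 10.3169 rpm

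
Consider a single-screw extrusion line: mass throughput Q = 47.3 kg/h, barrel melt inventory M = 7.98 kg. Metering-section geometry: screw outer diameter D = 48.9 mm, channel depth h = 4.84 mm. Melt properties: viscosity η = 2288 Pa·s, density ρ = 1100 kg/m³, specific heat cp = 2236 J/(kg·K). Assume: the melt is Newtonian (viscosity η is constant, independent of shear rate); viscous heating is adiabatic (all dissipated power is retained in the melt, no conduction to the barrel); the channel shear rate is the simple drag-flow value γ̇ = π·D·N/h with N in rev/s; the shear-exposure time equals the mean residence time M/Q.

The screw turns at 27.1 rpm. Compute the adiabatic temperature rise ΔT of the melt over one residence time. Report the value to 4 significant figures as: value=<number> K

value=116.1 K

Convert throughput: Q = 47.3 kg/h = 47.3/3600 = 0.0131389 kg/s
t_res = M / Q_s = 7.98 / 0.0131389 = 607.357 s
Convert to SI: D = 0.0489 m, h = 0.00484 m, N = 27.1/60 = 0.451667 rev/s
γ̇ = π·D·N / h = π · 0.0489 · 0.451667 / 0.00484 = 14.3361 s⁻¹
Adiabatic rise: ΔT = η γ̇² t_res / (ρ cp) = 2288·(14.3361)²·607.357 / (1100·2236) = 116.118 K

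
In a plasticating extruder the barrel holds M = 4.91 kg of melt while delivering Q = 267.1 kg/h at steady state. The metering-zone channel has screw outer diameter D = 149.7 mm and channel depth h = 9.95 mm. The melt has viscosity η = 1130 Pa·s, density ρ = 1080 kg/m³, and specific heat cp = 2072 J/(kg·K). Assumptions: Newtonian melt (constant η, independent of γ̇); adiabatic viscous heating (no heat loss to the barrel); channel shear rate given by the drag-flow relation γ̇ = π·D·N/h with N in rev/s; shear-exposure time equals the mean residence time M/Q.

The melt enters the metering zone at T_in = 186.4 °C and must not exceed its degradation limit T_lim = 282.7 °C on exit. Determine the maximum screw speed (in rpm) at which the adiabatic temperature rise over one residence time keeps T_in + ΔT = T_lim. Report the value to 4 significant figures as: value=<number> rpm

Throughput in SI: Q_s = 267.1 kg/h ÷ 3600 s/h = 0.0741944 kg/s
Mean residence time: t_res = M/Q_s = 4.91 kg / 0.0741944 kg/s = 66.1775 s
Convert to metres: D = 0.1497 m, h = 0.00995 m
ΔT_a = T_lim − T_in = 282.7 °C − 186.4 °C = 96.3 K
γ̇_max² = ΔT_a·ρ·cp / (η·t_res) = [96.3 × 1080 × 2072] / [1130 × 66.1775] = 2881.72 s⁻²
Take the square root: γ̇_max = √(2881.72) = 53.6816 s⁻¹
N_max = γ̇_max h / (πD) = 53.6816·0.00995/(π·0.1497) = 1.13574 rev/s → ×60 = 68.1441 rpm

value=68.14 rpm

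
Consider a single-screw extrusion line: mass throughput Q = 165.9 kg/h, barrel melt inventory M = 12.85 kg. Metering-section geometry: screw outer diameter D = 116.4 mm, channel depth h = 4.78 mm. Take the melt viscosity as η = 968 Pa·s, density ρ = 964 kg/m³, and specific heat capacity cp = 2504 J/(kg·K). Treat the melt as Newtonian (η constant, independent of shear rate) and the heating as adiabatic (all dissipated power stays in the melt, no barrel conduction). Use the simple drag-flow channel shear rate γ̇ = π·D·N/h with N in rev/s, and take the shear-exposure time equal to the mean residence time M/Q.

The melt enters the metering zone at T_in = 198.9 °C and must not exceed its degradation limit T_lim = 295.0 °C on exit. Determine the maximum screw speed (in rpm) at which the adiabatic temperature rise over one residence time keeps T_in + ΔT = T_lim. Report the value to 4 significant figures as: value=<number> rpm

value=22.99 rpm

Q_s = Q / 3600 = 165.9 / 3600 = 0.0460833 kg/s
t_res = M / Q_s = 12.85 / 0.0460833 = 278.843 s
Convert to metres: D = 0.1164 m, h = 0.00478 m
Allowable rise: ΔT_a = T_lim − T_in = 295.0 − 198.9 = 96.1 K
γ̇_max² = ΔT_a·ρ·cp / (η·t_res) = [96.1 × 964 × 2504] / [968 × 278.843] = 859.409 s⁻²
Take the square root: γ̇_max = √(859.409) = 29.3157 s⁻¹
N_max = γ̇_max·h / (π·D) = 29.3157 · 0.00478 / (π · 0.1164) = 0.3832 rev/s = 22.992 rpm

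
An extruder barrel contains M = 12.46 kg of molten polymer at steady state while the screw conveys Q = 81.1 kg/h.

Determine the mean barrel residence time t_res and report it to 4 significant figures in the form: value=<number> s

value=553.1 s

Convert throughput: Q = 81.1 kg/h = 81.1/3600 = 0.0225278 kg/s
Mean residence time: t_res = M/Q_s = 12.46 kg / 0.0225278 kg/s = 553.095 s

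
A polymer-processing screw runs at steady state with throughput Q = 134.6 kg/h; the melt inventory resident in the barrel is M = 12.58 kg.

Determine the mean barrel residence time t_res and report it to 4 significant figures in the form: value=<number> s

value=336.5 s

Convert throughput: Q = 134.6 kg/h = 134.6/3600 = 0.0373889 kg/s
Mean residence time: t_res = M/Q_s = 12.58 kg / 0.0373889 kg/s = 336.464 s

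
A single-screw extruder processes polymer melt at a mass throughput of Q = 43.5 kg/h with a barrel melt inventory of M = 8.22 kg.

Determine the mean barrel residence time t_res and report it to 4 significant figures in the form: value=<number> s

value=680.3 s

Throughput in SI: Q_s = 43.5 kg/h ÷ 3600 s/h = 0.0120833 kg/s
Mean residence time: t_res = M/Q_s = 8.22 kg / 0.0120833 kg/s = 680.276 s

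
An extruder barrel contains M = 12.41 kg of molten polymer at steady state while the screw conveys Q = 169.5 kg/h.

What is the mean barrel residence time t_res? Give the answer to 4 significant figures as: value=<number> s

Throughput in SI: Q_s = 169.5 kg/h ÷ 3600 s/h = 0.0470833 kg/s
Mean residence time: t_res = M/Q_s = 12.41 kg / 0.0470833 kg/s = 263.575 s

value=263.6 s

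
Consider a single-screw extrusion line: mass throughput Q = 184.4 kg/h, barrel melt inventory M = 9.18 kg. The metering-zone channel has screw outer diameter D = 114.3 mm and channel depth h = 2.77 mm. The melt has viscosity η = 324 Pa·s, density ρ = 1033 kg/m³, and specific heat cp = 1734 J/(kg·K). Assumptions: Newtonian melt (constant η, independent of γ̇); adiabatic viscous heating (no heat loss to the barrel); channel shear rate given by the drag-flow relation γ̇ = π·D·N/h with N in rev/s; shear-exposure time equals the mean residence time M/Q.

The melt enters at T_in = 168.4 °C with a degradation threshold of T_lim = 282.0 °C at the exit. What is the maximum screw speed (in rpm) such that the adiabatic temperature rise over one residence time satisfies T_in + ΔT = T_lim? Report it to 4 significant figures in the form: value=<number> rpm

Q_s = Q / 3600 = 184.4 / 3600 = 0.0512222 kg/s
t_res = M / Q_s = 9.18 / 0.0512222 = 179.219 s
Geometry in SI: D = 114.3 mm → 0.1143 m, h = 2.77 mm → 0.00277 m
ΔT_a = T_lim − T_in = 282.0 °C − 168.4 °C = 113.6 K
γ̇_max² = ΔT_a·ρ·cp / (η·t_res) = [113.6 × 1033 × 1734] / [324 × 179.219] = 3504.28 s⁻²
γ̇_max = √3504.28 = 59.1969 s⁻¹
Solve γ̇ = πDN/h for N: N_max = γ̇_max·h/(π·D) = 59.1969 × 0.00277 / (π × 0.1143) = 0.456649 rev/s = 27.399 rpm

value=27.40 rpm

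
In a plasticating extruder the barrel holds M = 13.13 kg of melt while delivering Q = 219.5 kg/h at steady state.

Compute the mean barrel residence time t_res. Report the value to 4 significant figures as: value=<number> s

value=215.3 s

Convert throughput: Q = 219.5 kg/h = 219.5/3600 = 0.0609722 kg/s
Mean residence time: t_res = M/Q_s = 13.13 kg / 0.0609722 kg/s = 215.344 s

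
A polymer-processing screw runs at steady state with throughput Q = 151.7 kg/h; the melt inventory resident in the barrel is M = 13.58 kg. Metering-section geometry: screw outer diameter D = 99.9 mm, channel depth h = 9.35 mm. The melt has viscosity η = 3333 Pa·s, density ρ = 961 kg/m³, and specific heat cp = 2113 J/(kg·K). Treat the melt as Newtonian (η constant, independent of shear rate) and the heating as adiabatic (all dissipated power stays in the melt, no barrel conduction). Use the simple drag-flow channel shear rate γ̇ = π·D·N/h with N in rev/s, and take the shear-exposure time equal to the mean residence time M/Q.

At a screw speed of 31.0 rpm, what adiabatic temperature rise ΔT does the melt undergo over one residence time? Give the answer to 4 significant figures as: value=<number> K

Q_s = Q / 3600 = 151.7 / 3600 = 0.0421389 kg/s
t_res = M / Q_s = 13.58 / 0.0421389 = 322.268 s
Convert to SI: D = 0.0999 m, h = 0.00935 m, N = 31.0/60 = 0.516667 rev/s
Shear rate: γ̇ = πDN/h = π·0.0999·0.516667/0.00935 = 17.3426 s⁻¹
ΔT = η·γ̇²·t_res/(ρ·cp) = [3333 × 17.3426² × 322.268] / [961 × 2113] = 159.095 K

value=159.1 K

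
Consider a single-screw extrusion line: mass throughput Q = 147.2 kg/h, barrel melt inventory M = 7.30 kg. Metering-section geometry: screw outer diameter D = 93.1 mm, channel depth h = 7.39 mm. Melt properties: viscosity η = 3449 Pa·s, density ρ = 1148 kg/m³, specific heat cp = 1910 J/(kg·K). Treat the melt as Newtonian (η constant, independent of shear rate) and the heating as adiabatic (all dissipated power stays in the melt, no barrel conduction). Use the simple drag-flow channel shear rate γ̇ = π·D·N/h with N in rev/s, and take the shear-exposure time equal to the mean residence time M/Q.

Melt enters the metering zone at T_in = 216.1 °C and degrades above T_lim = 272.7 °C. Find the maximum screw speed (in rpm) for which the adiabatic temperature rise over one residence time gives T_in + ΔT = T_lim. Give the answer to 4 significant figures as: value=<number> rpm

Q_s = Q / 3600 = 147.2 / 3600 = 0.0408889 kg/s
t_res = M / Q_s = 7.30 / 0.0408889 = 178.533 s
Convert to metres: D = 0.0931 m, h = 0.00739 m
Allowable rise: ΔT_a = T_lim − T_in = 272.7 − 216.1 = 56.6 K
γ̇_max² = ΔT_a·ρ·cp / (η·t_res) = [56.6 × 1148 × 1910] / [3449 × 178.533] = 201.549 s⁻²
γ̇_max = sqrt(201.549) = 14.1968 s⁻¹
Solve γ̇ = πDN/h for N: N_max = γ̇_max·h/(π·D) = 14.1968 × 0.00739 / (π × 0.0931) = 0.358703 rev/s = 21.5222 rpm

value=21.52 rpm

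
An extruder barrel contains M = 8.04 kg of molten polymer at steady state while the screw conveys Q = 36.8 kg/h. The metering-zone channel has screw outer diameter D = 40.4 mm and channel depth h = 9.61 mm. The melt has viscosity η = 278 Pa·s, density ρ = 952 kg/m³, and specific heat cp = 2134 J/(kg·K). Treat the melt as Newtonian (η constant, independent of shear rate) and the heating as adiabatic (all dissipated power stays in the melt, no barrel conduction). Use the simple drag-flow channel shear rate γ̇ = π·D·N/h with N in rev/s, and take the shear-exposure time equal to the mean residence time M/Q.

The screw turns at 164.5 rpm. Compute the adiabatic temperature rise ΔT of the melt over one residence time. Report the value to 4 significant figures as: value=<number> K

Convert throughput: Q = 36.8 kg/h = 36.8/3600 = 0.0102222 kg/s
Mean residence time: t_res = M/Q_s = 8.04 kg / 0.0102222 kg/s = 786.522 s
D = 40.4 mm = 0.0404 m;  h = 9.61 mm = 0.00961 m;  N = 164.5 rpm / 60 = 2.74167 rev/s
γ̇ = π·D·N / h = π · 0.0404 · 2.74167 / 0.00961 = 36.2095 s⁻¹
ΔT = η·γ̇²·t_res / (ρ·cp) = 278 · (36.2095)² · 786.522 / (952 · 2134) = 141.114 K

value=141.1 K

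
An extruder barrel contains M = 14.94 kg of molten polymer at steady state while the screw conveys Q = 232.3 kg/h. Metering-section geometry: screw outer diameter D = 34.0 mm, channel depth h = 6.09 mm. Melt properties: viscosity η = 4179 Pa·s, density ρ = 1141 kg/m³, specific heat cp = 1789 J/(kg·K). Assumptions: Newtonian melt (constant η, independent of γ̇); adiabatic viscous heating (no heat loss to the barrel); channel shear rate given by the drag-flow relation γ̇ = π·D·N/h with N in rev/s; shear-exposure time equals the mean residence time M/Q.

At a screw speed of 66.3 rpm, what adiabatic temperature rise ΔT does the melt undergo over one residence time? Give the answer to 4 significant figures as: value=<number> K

Q_s = Q / 3600 = 232.3 / 3600 = 0.0645278 kg/s
Mean residence time: t_res = M/Q_s = 14.94 kg / 0.0645278 kg/s = 231.528 s
Convert to SI: D = 0.034 m, h = 0.00609 m, N = 66.3/60 = 1.105 rev/s
Shear rate: γ̇ = πDN/h = π·0.034·1.105/0.00609 = 19.3809 s⁻¹
Adiabatic rise: ΔT = η γ̇² t_res / (ρ cp) = 4179·(19.3809)²·231.528 / (1141·1789) = 178.044 K

value=178.0 K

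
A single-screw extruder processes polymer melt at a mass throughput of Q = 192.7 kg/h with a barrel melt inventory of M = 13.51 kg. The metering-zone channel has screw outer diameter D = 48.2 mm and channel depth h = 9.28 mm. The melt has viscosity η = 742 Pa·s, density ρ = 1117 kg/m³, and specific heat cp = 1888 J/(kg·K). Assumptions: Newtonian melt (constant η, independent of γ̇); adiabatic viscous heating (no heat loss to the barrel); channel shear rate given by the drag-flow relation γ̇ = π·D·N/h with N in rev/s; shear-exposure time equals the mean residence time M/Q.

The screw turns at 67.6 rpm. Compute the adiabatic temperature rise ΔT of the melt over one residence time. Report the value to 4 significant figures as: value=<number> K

Q_s = Q / 3600 = 192.7 / 3600 = 0.0535278 kg/s
Mean residence time: t_res = M/Q_s = 13.51 kg / 0.0535278 kg/s = 252.392 s
D = 48.2 mm = 0.0482 m;  h = 9.28 mm = 0.00928 m;  N = 67.6 rpm / 60 = 1.12667 rev/s
γ̇ = π D N / h = (π)(0.0482)(1.12667) / 0.00928 = 18.3842 s⁻¹
ΔT = η·γ̇²·t_res/(ρ·cp) = [742 × 18.3842² × 252.392] / [1117 × 1888] = 30.0133 K

value=30.01 K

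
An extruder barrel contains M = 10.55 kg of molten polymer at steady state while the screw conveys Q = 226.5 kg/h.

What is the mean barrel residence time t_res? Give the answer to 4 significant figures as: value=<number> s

value=167.7 s

Throughput in SI: Q_s = 226.5 kg/h ÷ 3600 s/h = 0.0629167 kg/s
t_res = M / Q_s = 10.55 ÷ 0.0629167 = 167.682 s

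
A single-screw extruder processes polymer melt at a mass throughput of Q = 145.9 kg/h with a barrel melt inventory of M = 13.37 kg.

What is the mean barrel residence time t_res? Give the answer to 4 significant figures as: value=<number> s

value=329.9 s

Convert throughput: Q = 145.9 kg/h = 145.9/3600 = 0.0405278 kg/s
Mean residence time: t_res = M/Q_s = 13.37 kg / 0.0405278 kg/s = 329.897 s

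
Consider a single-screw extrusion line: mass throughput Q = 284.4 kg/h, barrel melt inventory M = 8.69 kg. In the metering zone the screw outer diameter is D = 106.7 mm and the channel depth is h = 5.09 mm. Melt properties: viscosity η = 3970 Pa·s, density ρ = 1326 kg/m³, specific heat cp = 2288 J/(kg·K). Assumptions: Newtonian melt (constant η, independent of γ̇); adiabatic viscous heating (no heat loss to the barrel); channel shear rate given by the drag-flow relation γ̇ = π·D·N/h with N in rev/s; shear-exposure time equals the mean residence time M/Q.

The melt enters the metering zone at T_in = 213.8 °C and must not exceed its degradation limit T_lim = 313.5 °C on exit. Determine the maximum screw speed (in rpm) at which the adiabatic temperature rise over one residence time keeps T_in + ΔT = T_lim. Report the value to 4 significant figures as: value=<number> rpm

Convert throughput: Q = 284.4 kg/h = 284.4/3600 = 0.079 kg/s
t_res = M / Q_s = 8.69 ÷ 0.079 = 110 s
Convert to metres: D = 0.1067 m, h = 0.00509 m
Allowable rise: ΔT_a = T_lim − T_in = 313.5 − 213.8 = 99.7 K
Invert ΔT = ηγ̇²t_res/(ρcp) for γ̇: γ̇_max² = ΔT_a ρ cp / (η t_res) = 99.7·1326·2288 / (3970·110) = 692.646 s⁻²
γ̇_max = √692.646 = 26.3182 s⁻¹
Solve γ̇ = πDN/h for N: N_max = γ̇_max·h/(π·D) = 26.3182 × 0.00509 / (π × 0.1067) = 0.399631 rev/s = 23.9779 rpm

value=23.98 rpm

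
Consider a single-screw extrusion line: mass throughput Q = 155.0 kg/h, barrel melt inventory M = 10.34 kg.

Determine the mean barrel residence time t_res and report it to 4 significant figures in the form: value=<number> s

value=240.2 s

Throughput in SI: Q_s = 155.0 kg/h ÷ 3600 s/h = 0.0430556 kg/s
t_res = M / Q_s = 10.34 / 0.0430556 = 240.155 s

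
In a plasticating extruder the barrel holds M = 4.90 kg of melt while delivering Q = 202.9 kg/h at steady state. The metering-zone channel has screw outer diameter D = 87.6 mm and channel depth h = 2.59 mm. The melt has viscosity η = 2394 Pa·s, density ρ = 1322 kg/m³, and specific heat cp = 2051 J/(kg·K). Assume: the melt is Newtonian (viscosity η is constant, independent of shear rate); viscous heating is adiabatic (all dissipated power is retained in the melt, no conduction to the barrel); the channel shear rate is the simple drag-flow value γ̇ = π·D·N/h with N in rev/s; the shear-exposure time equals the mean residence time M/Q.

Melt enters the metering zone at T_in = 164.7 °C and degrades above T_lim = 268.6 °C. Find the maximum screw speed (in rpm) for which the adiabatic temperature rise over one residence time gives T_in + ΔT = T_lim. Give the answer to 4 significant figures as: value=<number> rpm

Q_s = Q / 3600 = 202.9 / 3600 = 0.0563611 kg/s
t_res = M / Q_s = 4.90 / 0.0563611 = 86.9394 s
D = 87.6 mm = 0.0876 m;  h = 2.59 mm = 0.00259 m
Allowable rise: ΔT_a = T_lim − T_in = 268.6 − 164.7 = 103.9 K
Invert ΔT = ηγ̇²t_res/(ρcp) for γ̇: γ̇_max² = ΔT_a ρ cp / (η t_res) = 103.9·1322·2051 / (2394·86.9394) = 1353.54 s⁻²
Take the square root: γ̇_max = √(1353.54) = 36.7905 s⁻¹
N_max = γ̇_max·h / (π·D) = 36.7905 · 0.00259 / (π · 0.0876) = 0.346244 rev/s = 20.7746 rpm

value=20.77 rpm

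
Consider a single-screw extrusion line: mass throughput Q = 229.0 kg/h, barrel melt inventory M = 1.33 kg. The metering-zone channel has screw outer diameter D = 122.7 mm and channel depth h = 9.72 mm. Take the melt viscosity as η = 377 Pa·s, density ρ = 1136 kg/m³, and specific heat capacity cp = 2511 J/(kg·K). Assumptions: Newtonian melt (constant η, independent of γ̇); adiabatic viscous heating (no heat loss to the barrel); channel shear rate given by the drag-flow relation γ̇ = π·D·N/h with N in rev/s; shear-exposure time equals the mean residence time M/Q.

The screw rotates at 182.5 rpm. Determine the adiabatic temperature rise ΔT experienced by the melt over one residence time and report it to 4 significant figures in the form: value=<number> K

Convert throughput: Q = 229.0 kg/h = 229.0/3600 = 0.0636111 kg/s
t_res = M / Q_s = 1.33 / 0.0636111 = 20.9083 s
Geometry in metres: D = 122.7 mm → 0.1227 m, h = 9.72 mm → 0.00972 m; screw speed N = 182.5 rpm = 3.04167 rev/s
γ̇ = π·D·N / h = π · 0.1227 · 3.04167 / 0.00972 = 120.626 s⁻¹
ΔT = η·γ̇²·t_res/(ρ·cp) = [377 × 120.626² × 20.9083] / [1136 × 2511] = 40.2082 K

value=40.21 K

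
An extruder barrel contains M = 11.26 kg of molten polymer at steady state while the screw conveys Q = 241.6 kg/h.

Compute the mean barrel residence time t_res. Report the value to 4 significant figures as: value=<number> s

value=167.8 s

Q_s = Q / 3600 = 241.6 / 3600 = 0.0671111 kg/s
t_res = M / Q_s = 11.26 / 0.0671111 = 167.781 s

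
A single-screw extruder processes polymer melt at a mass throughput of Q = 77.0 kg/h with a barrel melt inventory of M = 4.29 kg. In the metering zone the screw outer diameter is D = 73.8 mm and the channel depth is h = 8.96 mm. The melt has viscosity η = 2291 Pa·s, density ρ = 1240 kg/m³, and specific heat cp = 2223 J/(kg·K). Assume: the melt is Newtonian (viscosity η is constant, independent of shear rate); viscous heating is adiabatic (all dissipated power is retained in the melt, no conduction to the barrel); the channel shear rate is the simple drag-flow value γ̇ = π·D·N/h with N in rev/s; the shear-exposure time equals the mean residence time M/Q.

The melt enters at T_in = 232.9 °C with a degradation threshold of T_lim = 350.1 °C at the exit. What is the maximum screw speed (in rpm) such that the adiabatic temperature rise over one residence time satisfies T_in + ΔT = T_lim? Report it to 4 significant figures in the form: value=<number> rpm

value=61.48 rpm

Convert throughput: Q = 77.0 kg/h = 77.0/3600 = 0.0213889 kg/s
t_res = M / Q_s = 4.29 ÷ 0.0213889 = 200.571 s
Convert to metres: D = 0.0738 m, h = 0.00896 m
ΔT_a = T_lim − T_in = 350.1 − 232.9 = 117.2 K
γ̇_max² = ΔT_a·ρ·cp/(η·t_res) = 117.2·1240·2223/(2291·200.571) = 703.064 s⁻²
γ̇_max = sqrt(703.064) = 26.5153 s⁻¹
Solve γ̇ = πDN/h for N: N_max = γ̇_max·h/(π·D) = 26.5153 × 0.00896 / (π × 0.0738) = 1.02471 rev/s = 61.4823 rpm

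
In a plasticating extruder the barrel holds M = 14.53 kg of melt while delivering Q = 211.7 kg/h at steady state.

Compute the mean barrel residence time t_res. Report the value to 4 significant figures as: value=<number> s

Convert throughput: Q = 211.7 kg/h = 211.7/3600 = 0.0588056 kg/s
t_res = M / Q_s = 14.53 / 0.0588056 = 247.085 s

value=247.1 s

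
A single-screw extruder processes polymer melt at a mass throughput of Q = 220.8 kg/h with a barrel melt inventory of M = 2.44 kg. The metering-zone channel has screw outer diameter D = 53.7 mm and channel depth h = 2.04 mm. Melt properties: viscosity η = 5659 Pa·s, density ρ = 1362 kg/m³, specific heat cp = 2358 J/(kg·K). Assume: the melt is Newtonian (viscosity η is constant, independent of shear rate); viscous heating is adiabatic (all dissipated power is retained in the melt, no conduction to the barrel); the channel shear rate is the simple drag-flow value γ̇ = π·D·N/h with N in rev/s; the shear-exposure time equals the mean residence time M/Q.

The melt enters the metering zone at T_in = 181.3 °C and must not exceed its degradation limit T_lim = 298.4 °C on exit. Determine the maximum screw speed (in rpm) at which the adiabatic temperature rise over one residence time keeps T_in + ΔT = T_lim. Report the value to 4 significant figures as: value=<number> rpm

value=29.65 rpm

Convert throughput: Q = 220.8 kg/h = 220.8/3600 = 0.0613333 kg/s
t_res = M / Q_s = 2.44 / 0.0613333 = 39.7826 s
Geometry in SI: D = 53.7 mm → 0.0537 m, h = 2.04 mm → 0.00204 m
Allowable rise: ΔT_a = T_lim − T_in = 298.4 − 181.3 = 117.1 K
Invert ΔT = ηγ̇²t_res/(ρcp) for γ̇: γ̇_max² = ΔT_a ρ cp / (η t_res) = 117.1·1362·2358 / (5659·39.7826) = 1670.49 s⁻²
Take the square root: γ̇_max = √(1670.49) = 40.8717 s⁻¹
N_max = γ̇_max h / (πD) = 40.8717·0.00204/(π·0.0537) = 0.494229 rev/s → ×60 = 29.6538 rpm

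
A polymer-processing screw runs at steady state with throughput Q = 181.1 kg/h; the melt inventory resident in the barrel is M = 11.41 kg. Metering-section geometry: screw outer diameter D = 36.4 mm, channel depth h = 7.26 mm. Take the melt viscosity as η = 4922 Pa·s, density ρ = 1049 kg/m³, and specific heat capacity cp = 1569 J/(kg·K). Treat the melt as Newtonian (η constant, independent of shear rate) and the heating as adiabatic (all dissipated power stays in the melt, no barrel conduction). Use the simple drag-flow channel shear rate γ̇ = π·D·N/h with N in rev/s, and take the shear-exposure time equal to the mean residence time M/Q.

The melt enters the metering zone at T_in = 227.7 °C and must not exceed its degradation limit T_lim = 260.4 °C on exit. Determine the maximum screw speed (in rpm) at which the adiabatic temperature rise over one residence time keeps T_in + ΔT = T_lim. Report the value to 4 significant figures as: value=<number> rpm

value=26.45 rpm

Convert throughput: Q = 181.1 kg/h = 181.1/3600 = 0.0503056 kg/s
t_res = M / Q_s = 11.41 ÷ 0.0503056 = 226.814 s
Geometry in SI: D = 36.4 mm → 0.0364 m, h = 7.26 mm → 0.00726 m
Allowable rise: ΔT_a = T_lim − T_in = 260.4 − 227.7 = 32.7 K
γ̇_max² = ΔT_a·ρ·cp/(η·t_res) = 32.7·1049·1569/(4922·226.814) = 48.2098 s⁻²
γ̇_max = sqrt(48.2098) = 6.94332 s⁻¹
N_max = γ̇_max·h / (π·D) = 6.94332 · 0.00726 / (π · 0.0364) = 0.440811 rev/s = 26.4487 rpm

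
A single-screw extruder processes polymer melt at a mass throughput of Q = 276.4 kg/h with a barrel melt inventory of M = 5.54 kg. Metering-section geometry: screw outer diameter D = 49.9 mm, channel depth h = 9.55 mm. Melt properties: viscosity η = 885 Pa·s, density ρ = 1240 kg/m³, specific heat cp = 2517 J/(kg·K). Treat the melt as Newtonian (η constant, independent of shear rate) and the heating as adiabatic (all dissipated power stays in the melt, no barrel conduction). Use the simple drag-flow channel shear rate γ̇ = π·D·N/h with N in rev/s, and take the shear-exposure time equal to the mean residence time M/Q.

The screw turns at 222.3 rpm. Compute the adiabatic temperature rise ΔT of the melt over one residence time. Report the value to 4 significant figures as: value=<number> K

value=75.68 K

Convert throughput: Q = 276.4 kg/h = 276.4/3600 = 0.0767778 kg/s
Mean residence time: t_res = M/Q_s = 5.54 kg / 0.0767778 kg/s = 72.1563 s
Geometry in metres: D = 49.9 mm → 0.0499 m, h = 9.55 mm → 0.00955 m; screw speed N = 222.3 rpm = 3.705 rev/s
γ̇ = π D N / h = (π)(0.0499)(3.705) / 0.00955 = 60.8184 s⁻¹
ΔT = η·γ̇²·t_res / (ρ·cp) = 885 · (60.8184)² · 72.1563 / (1240 · 2517) = 75.6803 K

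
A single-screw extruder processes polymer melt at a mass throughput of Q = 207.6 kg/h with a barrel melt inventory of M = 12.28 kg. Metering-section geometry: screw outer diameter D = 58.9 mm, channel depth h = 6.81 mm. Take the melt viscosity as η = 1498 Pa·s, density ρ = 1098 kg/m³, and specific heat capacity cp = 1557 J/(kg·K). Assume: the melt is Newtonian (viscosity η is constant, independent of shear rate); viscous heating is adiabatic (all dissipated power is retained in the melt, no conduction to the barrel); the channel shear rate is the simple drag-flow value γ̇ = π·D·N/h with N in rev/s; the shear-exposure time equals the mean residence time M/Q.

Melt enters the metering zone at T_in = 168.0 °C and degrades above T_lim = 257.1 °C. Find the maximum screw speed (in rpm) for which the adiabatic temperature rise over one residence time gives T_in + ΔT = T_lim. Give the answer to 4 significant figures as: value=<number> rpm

value=48.25 rpm

Q_s = Q / 3600 = 207.6 / 3600 = 0.0576667 kg/s
t_res = M / Q_s = 12.28 ÷ 0.0576667 = 212.948 s
Geometry in SI: D = 58.9 mm → 0.0589 m, h = 6.81 mm → 0.00681 m
Allowable rise: ΔT_a = T_lim − T_in = 257.1 − 168.0 = 89.1 K
γ̇_max² = ΔT_a·ρ·cp/(η·t_res) = 89.1·1098·1557/(1498·212.948) = 477.511 s⁻²
γ̇_max = sqrt(477.511) = 21.852 s⁻¹
N_max = γ̇_max·h / (π·D) = 21.852 · 0.00681 / (π · 0.0589) = 0.804218 rev/s = 48.2531 rpm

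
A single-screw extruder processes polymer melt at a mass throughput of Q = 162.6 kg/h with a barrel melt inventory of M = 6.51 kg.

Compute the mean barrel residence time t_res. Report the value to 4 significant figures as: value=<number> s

Q_s = Q / 3600 = 162.6 / 3600 = 0.0451667 kg/s
t_res = M / Q_s = 6.51 ÷ 0.0451667 = 144.133 s

value=144.1 s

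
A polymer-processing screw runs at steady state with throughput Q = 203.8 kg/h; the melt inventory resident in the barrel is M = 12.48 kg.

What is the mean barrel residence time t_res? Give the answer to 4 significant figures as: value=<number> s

value=220.5 s

Convert throughput: Q = 203.8 kg/h = 203.8/3600 = 0.0566111 kg/s
t_res = M / Q_s = 12.48 ÷ 0.0566111 = 220.451 s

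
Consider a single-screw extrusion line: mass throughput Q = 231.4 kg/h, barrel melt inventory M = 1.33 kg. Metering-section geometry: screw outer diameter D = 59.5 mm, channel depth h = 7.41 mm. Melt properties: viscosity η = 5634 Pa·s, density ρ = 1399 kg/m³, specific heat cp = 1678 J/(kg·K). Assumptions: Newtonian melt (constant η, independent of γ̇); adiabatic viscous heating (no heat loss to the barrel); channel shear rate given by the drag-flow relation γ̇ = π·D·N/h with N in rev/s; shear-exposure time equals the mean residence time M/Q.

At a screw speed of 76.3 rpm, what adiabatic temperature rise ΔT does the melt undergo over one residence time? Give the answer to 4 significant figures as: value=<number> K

value=51.10 K

Q_s = Q / 3600 = 231.4 / 3600 = 0.0642778 kg/s
Mean residence time: t_res = M/Q_s = 1.33 kg / 0.0642778 kg/s = 20.6914 s
D = 59.5 mm = 0.0595 m;  h = 7.41 mm = 0.00741 m;  N = 76.3 rpm / 60 = 1.27167 rev/s
γ̇ = π D N / h = (π)(0.0595)(1.27167) / 0.00741 = 32.0791 s⁻¹
ΔT = η·γ̇²·t_res / (ρ·cp) = 5634 · (32.0791)² · 20.6914 / (1399 · 1678) = 51.1025 K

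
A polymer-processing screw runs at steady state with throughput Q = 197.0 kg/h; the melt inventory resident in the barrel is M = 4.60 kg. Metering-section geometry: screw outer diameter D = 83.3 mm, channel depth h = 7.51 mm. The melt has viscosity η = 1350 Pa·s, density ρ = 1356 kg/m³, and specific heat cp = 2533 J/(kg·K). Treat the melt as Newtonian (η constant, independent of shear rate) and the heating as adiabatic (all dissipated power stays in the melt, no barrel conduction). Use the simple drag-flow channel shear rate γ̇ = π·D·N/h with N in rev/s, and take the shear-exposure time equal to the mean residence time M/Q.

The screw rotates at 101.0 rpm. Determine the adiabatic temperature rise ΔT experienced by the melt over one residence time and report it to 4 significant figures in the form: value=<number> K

value=113.7 K

Q_s = Q / 3600 = 197.0 / 3600 = 0.0547222 kg/s
Mean residence time: t_res = M/Q_s = 4.60 kg / 0.0547222 kg/s = 84.0609 s
Convert to SI: D = 0.0833 m, h = 0.00751 m, N = 101.0/60 = 1.68333 rev/s
γ̇ = π·D·N / h = π · 0.0833 · 1.68333 / 0.00751 = 58.6577 s⁻¹
ΔT = η·γ̇²·t_res / (ρ·cp) = 1350 · (58.6577)² · 84.0609 / (1356 · 2533) = 113.68 K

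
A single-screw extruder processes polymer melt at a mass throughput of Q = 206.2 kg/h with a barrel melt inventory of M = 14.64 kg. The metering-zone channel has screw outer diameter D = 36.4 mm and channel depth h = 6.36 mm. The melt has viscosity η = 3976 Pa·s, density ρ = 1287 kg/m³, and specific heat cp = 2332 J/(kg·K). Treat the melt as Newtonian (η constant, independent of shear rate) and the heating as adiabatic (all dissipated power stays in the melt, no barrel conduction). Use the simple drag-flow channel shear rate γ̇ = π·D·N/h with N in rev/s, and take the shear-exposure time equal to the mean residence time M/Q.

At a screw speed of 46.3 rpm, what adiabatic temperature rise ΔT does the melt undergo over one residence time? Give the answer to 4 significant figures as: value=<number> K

Q_s = Q / 3600 = 206.2 / 3600 = 0.0572778 kg/s
Mean residence time: t_res = M/Q_s = 14.64 kg / 0.0572778 kg/s = 255.597 s
D = 36.4 mm = 0.0364 m;  h = 6.36 mm = 0.00636 m;  N = 46.3 rpm / 60 = 0.771667 rev/s
Shear rate: γ̇ = πDN/h = π·0.0364·0.771667/0.00636 = 13.8747 s⁻¹
Adiabatic rise: ΔT = η γ̇² t_res / (ρ cp) = 3976·(13.8747)²·255.597 / (1287·2332) = 65.1841 K

value=65.18 K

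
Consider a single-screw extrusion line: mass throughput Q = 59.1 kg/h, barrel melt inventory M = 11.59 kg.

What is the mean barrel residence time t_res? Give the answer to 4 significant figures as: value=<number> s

value=706.0 s

Q_s = Q / 3600 = 59.1 / 3600 = 0.0164167 kg/s
t_res = M / Q_s = 11.59 / 0.0164167 = 705.99 s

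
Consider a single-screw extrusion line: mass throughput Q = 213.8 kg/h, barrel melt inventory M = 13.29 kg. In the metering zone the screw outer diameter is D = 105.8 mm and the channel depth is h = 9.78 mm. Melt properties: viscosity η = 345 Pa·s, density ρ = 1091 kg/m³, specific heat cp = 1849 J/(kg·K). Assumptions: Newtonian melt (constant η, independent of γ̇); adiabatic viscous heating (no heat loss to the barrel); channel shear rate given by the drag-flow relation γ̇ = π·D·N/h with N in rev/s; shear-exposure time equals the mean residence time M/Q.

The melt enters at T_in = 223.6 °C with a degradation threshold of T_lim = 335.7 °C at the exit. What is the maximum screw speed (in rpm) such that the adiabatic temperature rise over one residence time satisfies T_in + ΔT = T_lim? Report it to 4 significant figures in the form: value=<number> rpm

value=95.55 rpm

Q_s = Q / 3600 = 213.8 / 3600 = 0.0593889 kg/s
Mean residence time: t_res = M/Q_s = 13.29 kg / 0.0593889 kg/s = 223.779 s
Geometry in SI: D = 105.8 mm → 0.1058 m, h = 9.78 mm → 0.00978 m
Allowable rise: ΔT_a = T_lim − T_in = 335.7 − 223.6 = 112.1 K
γ̇_max² = ΔT_a·ρ·cp / (η·t_res) = [112.1 × 1091 × 1849] / [345 × 223.779] = 2929.06 s⁻²
γ̇_max = sqrt(2929.06) = 54.1208 s⁻¹
N_max = γ̇_max h / (πD) = 54.1208·0.00978/(π·0.1058) = 1.59246 rev/s → ×60 = 95.5474 rpm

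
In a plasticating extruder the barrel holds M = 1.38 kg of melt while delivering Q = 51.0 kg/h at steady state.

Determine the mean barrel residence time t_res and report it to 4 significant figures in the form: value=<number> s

value=97.41 s

Throughput in SI: Q_s = 51.0 kg/h ÷ 3600 s/h = 0.0141667 kg/s
t_res = M / Q_s = 1.38 ÷ 0.0141667 = 97.4118 s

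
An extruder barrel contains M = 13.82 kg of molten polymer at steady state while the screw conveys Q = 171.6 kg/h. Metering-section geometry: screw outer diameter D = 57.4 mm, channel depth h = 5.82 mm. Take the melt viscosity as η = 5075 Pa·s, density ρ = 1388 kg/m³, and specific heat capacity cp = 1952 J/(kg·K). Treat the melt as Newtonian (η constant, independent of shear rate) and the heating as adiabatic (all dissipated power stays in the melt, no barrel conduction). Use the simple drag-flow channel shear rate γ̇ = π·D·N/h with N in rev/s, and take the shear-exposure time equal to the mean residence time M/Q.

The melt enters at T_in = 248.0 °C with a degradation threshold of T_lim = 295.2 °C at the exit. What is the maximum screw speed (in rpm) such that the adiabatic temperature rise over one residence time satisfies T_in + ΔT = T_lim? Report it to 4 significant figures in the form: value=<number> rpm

value=18.05 rpm

Convert throughput: Q = 171.6 kg/h = 171.6/3600 = 0.0476667 kg/s
Mean residence time: t_res = M/Q_s = 13.82 kg / 0.0476667 kg/s = 289.93 s
Geometry in SI: D = 57.4 mm → 0.0574 m, h = 5.82 mm → 0.00582 m
Allowable rise: ΔT_a = T_lim − T_in = 295.2 − 248.0 = 47.2 K
γ̇_max² = ΔT_a·ρ·cp/(η·t_res) = 47.2·1388·1952/(5075·289.93) = 86.9124 s⁻²
γ̇_max = √86.9124 = 9.32268 s⁻¹
N_max = γ̇_max·h / (π·D) = 9.32268 · 0.00582 / (π · 0.0574) = 0.300886 rev/s = 18.0532 rpm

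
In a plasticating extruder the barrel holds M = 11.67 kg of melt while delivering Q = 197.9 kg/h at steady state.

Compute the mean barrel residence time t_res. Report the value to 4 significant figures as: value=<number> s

Throughput in SI: Q_s = 197.9 kg/h ÷ 3600 s/h = 0.0549722 kg/s
Mean residence time: t_res = M/Q_s = 11.67 kg / 0.0549722 kg/s = 212.289 s

value=212.3 s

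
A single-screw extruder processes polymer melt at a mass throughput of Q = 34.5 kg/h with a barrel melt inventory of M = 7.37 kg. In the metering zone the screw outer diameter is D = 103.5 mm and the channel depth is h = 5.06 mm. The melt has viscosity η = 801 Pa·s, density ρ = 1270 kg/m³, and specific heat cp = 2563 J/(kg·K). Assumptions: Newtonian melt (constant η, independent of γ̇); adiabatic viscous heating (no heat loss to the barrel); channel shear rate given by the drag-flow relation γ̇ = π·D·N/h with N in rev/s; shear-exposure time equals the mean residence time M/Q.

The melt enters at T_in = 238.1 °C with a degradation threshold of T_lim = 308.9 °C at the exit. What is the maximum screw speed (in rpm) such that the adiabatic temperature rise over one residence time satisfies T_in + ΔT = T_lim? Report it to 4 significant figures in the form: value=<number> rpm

value=18.06 rpm

Convert throughput: Q = 34.5 kg/h = 34.5/3600 = 0.00958333 kg/s
t_res = M / Q_s = 7.37 ÷ 0.00958333 = 769.043 s
Geometry in SI: D = 103.5 mm → 0.1035 m, h = 5.06 mm → 0.00506 m
ΔT_a = T_lim − T_in = 308.9 °C − 238.1 °C = 70.8 K
Invert ΔT = ηγ̇²t_res/(ρcp) for γ̇: γ̇_max² = ΔT_a ρ cp / (η t_res) = 70.8·1270·2563 / (801·769.043) = 374.112 s⁻²
γ̇_max = sqrt(374.112) = 19.342 s⁻¹
N_max = γ̇_max·h / (π·D) = 19.342 · 0.00506 / (π · 0.1035) = 0.300996 rev/s = 18.0598 rpm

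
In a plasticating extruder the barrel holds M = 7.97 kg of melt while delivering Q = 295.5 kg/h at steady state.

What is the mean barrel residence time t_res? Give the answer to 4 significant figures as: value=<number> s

value=97.10 s

Convert throughput: Q = 295.5 kg/h = 295.5/3600 = 0.0820833 kg/s
t_res = M / Q_s = 7.97 / 0.0820833 = 97.0964 s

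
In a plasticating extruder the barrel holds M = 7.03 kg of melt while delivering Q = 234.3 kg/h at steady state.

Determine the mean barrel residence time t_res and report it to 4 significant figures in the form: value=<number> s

Throughput in SI: Q_s = 234.3 kg/h ÷ 3600 s/h = 0.0650833 kg/s
t_res = M / Q_s = 7.03 ÷ 0.0650833 = 108.015 s

value=108.0 s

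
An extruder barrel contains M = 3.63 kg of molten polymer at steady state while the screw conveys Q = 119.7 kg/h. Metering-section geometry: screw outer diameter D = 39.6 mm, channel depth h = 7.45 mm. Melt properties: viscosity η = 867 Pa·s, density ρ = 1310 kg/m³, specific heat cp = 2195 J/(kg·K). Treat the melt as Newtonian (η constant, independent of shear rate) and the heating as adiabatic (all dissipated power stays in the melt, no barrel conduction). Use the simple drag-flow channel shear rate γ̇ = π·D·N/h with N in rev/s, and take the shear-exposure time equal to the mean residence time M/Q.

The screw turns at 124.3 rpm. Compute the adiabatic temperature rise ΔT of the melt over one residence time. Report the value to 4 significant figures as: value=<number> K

Q_s = Q / 3600 = 119.7 / 3600 = 0.03325 kg/s
t_res = M / Q_s = 3.63 / 0.03325 = 109.173 s
Geometry in metres: D = 39.6 mm → 0.0396 m, h = 7.45 mm → 0.00745 m; screw speed N = 124.3 rpm = 2.07167 rev/s
γ̇ = π·D·N / h = π · 0.0396 · 2.07167 / 0.00745 = 34.5946 s⁻¹
Adiabatic rise: ΔT = η γ̇² t_res / (ρ cp) = 867·(34.5946)²·109.173 / (1310·2195) = 39.3954 K

value=39.40 K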